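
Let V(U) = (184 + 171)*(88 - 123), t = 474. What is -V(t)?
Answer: 12425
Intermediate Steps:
V(U) = -12425 (V(U) = 355*(-35) = -12425)
-V(t) = -1*(-12425) = 12425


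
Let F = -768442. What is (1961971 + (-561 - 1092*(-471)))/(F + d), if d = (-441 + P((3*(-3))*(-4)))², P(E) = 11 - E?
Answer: -1237871/275643 ≈ -4.4908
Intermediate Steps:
d = 217156 (d = (-441 + (11 - 3*(-3)*(-4)))² = (-441 + (11 - (-9)*(-4)))² = (-441 + (11 - 1*36))² = (-441 + (11 - 36))² = (-441 - 25)² = (-466)² = 217156)
(1961971 + (-561 - 1092*(-471)))/(F + d) = (1961971 + (-561 - 1092*(-471)))/(-768442 + 217156) = (1961971 + (-561 + 514332))/(-551286) = (1961971 + 513771)*(-1/551286) = 2475742*(-1/551286) = -1237871/275643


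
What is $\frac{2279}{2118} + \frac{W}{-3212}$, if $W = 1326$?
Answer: $\frac{563960}{850377} \approx 0.66319$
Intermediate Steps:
$\frac{2279}{2118} + \frac{W}{-3212} = \frac{2279}{2118} + \frac{1326}{-3212} = 2279 \cdot \frac{1}{2118} + 1326 \left(- \frac{1}{3212}\right) = \frac{2279}{2118} - \frac{663}{1606} = \frac{563960}{850377}$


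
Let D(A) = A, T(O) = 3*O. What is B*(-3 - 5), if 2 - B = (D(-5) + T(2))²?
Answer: -8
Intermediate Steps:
B = 1 (B = 2 - (-5 + 3*2)² = 2 - (-5 + 6)² = 2 - 1*1² = 2 - 1*1 = 2 - 1 = 1)
B*(-3 - 5) = 1*(-3 - 5) = 1*(-8) = -8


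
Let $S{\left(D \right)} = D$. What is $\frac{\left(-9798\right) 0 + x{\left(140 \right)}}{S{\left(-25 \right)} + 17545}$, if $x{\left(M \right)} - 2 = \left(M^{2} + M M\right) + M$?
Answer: $\frac{6557}{2920} \approx 2.2455$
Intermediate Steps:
$x{\left(M \right)} = 2 + M + 2 M^{2}$ ($x{\left(M \right)} = 2 + \left(\left(M^{2} + M M\right) + M\right) = 2 + \left(\left(M^{2} + M^{2}\right) + M\right) = 2 + \left(2 M^{2} + M\right) = 2 + \left(M + 2 M^{2}\right) = 2 + M + 2 M^{2}$)
$\frac{\left(-9798\right) 0 + x{\left(140 \right)}}{S{\left(-25 \right)} + 17545} = \frac{\left(-9798\right) 0 + \left(2 + 140 + 2 \cdot 140^{2}\right)}{-25 + 17545} = \frac{0 + \left(2 + 140 + 2 \cdot 19600\right)}{17520} = \left(0 + \left(2 + 140 + 39200\right)\right) \frac{1}{17520} = \left(0 + 39342\right) \frac{1}{17520} = 39342 \cdot \frac{1}{17520} = \frac{6557}{2920}$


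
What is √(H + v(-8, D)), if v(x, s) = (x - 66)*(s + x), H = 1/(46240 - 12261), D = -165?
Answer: √14780836423661/33979 ≈ 113.15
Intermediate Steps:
H = 1/33979 ≈ 2.9430e-5
v(x, s) = (-66 + x)*(s + x)
√(H + v(-8, D)) = √(1/33979 + ((-8)² - 66*(-165) - 66*(-8) - 165*(-8))) = √(1/33979 + (64 + 10890 + 528 + 1320)) = √(1/33979 + 12802) = √(434999159/33979) = √14780836423661/33979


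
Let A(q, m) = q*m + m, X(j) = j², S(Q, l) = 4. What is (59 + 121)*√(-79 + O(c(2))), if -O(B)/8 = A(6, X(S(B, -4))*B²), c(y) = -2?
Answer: 540*I*√407 ≈ 10894.0*I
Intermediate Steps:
A(q, m) = m + m*q (A(q, m) = m*q + m = m + m*q)
O(B) = -896*B² (O(B) = -8*4²*B²*(1 + 6) = -8*16*B²*7 = -896*B²)
(59 + 121)*√(-79 + O(c(2))) = (59 + 121)*√(-79 - 896*(-2)²) = 180*√(-79 - 896*4) = 180*√(-79 - 3584) = 180*√(-3663) = 180*(3*I*√407) = 540*I*√407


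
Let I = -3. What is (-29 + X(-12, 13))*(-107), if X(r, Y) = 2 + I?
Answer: 3210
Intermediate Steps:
X(r, Y) = -1 (X(r, Y) = 2 - 3 = -1)
(-29 + X(-12, 13))*(-107) = (-29 - 1)*(-107) = -30*(-107) = 3210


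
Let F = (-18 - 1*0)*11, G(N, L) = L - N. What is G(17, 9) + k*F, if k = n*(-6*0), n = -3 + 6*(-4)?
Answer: -8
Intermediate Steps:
n = -27 (n = -3 - 24 = -27)
F = -198 (F = (-18 + 0)*11 = -18*11 = -198)
k = 0 (k = -(-162)*0 = -27*0 = 0)
G(17, 9) + k*F = (9 - 1*17) + 0*(-198) = (9 - 17) + 0 = -8 + 0 = -8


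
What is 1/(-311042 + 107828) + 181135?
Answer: 36809167889/203214 ≈ 1.8114e+5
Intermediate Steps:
1/(-311042 + 107828) + 181135 = 1/(-203214) + 181135 = -1/203214 + 181135 = 36809167889/203214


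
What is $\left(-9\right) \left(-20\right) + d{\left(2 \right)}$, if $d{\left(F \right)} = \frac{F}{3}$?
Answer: $\frac{542}{3} \approx 180.67$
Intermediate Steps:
$d{\left(F \right)} = \frac{F}{3}$ ($d{\left(F \right)} = F \frac{1}{3} = \frac{F}{3}$)
$\left(-9\right) \left(-20\right) + d{\left(2 \right)} = \left(-9\right) \left(-20\right) + \frac{1}{3} \cdot 2 = 180 + \frac{2}{3} = \frac{542}{3}$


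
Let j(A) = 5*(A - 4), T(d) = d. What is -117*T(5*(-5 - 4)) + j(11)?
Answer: 5300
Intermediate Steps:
j(A) = -20 + 5*A (j(A) = 5*(-4 + A) = -20 + 5*A)
-117*T(5*(-5 - 4)) + j(11) = -585*(-5 - 4) + (-20 + 5*11) = -585*(-9) + (-20 + 55) = -117*(-45) + 35 = 5265 + 35 = 5300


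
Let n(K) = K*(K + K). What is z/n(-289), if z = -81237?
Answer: -81237/167042 ≈ -0.48633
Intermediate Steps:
n(K) = 2*K² (n(K) = K*(2*K) = 2*K²)
z/n(-289) = -81237/(2*(-289)²) = -81237/(2*83521) = -81237/167042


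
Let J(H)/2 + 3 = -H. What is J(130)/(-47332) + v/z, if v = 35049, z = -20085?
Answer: -275599443/158443870 ≈ -1.7394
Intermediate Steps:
J(H) = -6 - 2*H (J(H) = -6 + 2*(-H) = -6 - 2*H)
J(130)/(-47332) + v/z = (-6 - 2*130)/(-47332) + 35049/(-20085) = (-6 - 260)*(-1/47332) + 35049*(-1/20085) = -266*(-1/47332) - 11683/6695 = 133/23666 - 11683/6695 = -275599443/158443870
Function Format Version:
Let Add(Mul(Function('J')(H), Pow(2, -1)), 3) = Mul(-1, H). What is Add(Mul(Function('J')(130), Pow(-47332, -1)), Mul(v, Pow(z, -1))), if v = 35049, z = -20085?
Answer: Rational(-275599443, 158443870) ≈ -1.7394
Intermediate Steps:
Function('J')(H) = Add(-6, Mul(-2, H)) (Function('J')(H) = Add(-6, Mul(2, Mul(-1, H))) = Add(-6, Mul(-2, H)))
Add(Mul(Function('J')(130), Pow(-47332, -1)), Mul(v, Pow(z, -1))) = Add(Mul(Add(-6, Mul(-2, 130)), Pow(-47332, -1)), Mul(35049, Pow(-20085, -1))) = Add(Mul(Add(-6, -260), Rational(-1, 47332)), Mul(35049, Rational(-1, 20085))) = Add(Mul(-266, Rational(-1, 47332)), Rational(-11683, 6695)) = Add(Rational(133, 23666), Rational(-11683, 6695)) = Rational(-275599443, 158443870)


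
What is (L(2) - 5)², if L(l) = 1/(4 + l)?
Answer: 841/36 ≈ 23.361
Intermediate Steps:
(L(2) - 5)² = (1/(4 + 2) - 5)² = (1/6 - 5)² = (⅙ - 5)² = (-29/6)² = 841/36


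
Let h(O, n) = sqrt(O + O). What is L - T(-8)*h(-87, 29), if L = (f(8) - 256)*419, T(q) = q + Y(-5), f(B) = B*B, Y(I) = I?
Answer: -80448 + 13*I*sqrt(174) ≈ -80448.0 + 171.48*I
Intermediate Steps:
f(B) = B**2
h(O, n) = sqrt(2)*sqrt(O) (h(O, n) = sqrt(2*O) = sqrt(2)*sqrt(O))
T(q) = -5 + q (T(q) = q - 5 = -5 + q)
L = -80448 (L = (8**2 - 256)*419 = (64 - 256)*419 = -192*419 = -80448)
L - T(-8)*h(-87, 29) = -80448 - (-5 - 8)*sqrt(2)*sqrt(-87) = -80448 - (-13)*sqrt(2)*(I*sqrt(87)) = -80448 - (-13)*I*sqrt(174) = -80448 + 13*I*sqrt(174)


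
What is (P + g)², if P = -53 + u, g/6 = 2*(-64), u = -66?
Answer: 786769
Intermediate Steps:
g = -768 (g = 6*(2*(-64)) = 6*(-128) = -768)
P = -119 (P = -53 - 66 = -119)
(P + g)² = (-119 - 768)² = (-887)² = 786769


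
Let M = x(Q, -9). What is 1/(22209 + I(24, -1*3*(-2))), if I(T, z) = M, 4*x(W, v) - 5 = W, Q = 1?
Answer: 2/44421 ≈ 4.5024e-5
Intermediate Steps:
x(W, v) = 5/4 + W/4
M = 3/2 (M = 5/4 + (¼)*1 = 5/4 + ¼ = 3/2 ≈ 1.5000)
I(T, z) = 3/2
1/(22209 + I(24, -1*3*(-2))) = 1/(22209 + 3/2) = 1/(44421/2) = 2/44421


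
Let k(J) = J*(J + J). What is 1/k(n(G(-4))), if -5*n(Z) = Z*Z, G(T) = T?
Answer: 25/512 ≈ 0.048828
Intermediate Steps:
n(Z) = -Z²/5 (n(Z) = -Z*Z/5 = -Z²/5)
k(J) = 2*J² (k(J) = J*(2*J) = 2*J²)
1/k(n(G(-4))) = 1/(2*(-⅕*(-4)²)²) = 1/(2*(-⅕*16)²) = 1/(2*(-16/5)²) = 1/(2*(256/25)) = 1/(512/25) = 25/512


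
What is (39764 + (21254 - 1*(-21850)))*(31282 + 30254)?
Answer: 5099365248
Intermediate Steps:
(39764 + (21254 - 1*(-21850)))*(31282 + 30254) = (39764 + (21254 + 21850))*61536 = (39764 + 43104)*61536 = 82868*61536 = 5099365248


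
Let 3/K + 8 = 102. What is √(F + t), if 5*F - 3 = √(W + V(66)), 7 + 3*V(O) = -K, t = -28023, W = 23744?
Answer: √(-55711333440 + 1410*√1888031454)/1410 ≈ 167.31*I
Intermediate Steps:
K = 3/94 (K = 3/(-8 + 102) = 3/94 ≈ 0.031915)
V(O) = -661/282 (V(O) = -7/3 + (-1*3/94)/3 = -7/3 + (⅓)*(-3/94) = -7/3 - 1/94 = -661/282)
F = ⅗ + √1888031454/1410 (F = ⅗ + √(23744 - 661/282)/5 = ⅗ + √(6695147/282)/5 = ⅗ + (√1888031454/282)/5 = ⅗ + √1888031454/1410 ≈ 31.417)
√(F + t) = √((⅗ + √1888031454/1410) - 28023) = √(-140112/5 + √1888031454/1410)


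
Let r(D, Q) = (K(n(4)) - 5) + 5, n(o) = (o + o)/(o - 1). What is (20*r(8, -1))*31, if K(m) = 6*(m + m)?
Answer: 19840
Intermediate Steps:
n(o) = 2*o/(-1 + o) (n(o) = (2*o)/(-1 + o) = 2*o/(-1 + o))
K(m) = 12*m (K(m) = 6*(2*m) = 12*m)
r(D, Q) = 32 (r(D, Q) = (12*(2*4/(-1 + 4)) - 5) + 5 = (12*(2*4/3) - 5) + 5 = (12*(2*4*(1/3)) - 5) + 5 = (12*(8/3) - 5) + 5 = (32 - 5) + 5 = 27 + 5 = 32)
(20*r(8, -1))*31 = (20*32)*31 = 640*31 = 19840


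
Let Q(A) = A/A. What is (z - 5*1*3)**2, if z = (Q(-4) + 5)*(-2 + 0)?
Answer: 729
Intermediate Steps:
Q(A) = 1
z = -12 (z = (1 + 5)*(-2 + 0) = 6*(-2) = -12)
(z - 5*1*3)**2 = (-12 - 5*1*3)**2 = (-12 - 5*3)**2 = (-12 - 15)**2 = (-27)**2 = 729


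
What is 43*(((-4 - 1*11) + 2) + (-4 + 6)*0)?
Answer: -559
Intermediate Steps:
43*(((-4 - 1*11) + 2) + (-4 + 6)*0) = 43*(((-4 - 11) + 2) + 2*0) = 43*((-15 + 2) + 0) = 43*(-13 + 0) = 43*(-13) = -559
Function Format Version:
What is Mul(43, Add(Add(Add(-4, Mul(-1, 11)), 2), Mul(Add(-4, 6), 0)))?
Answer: -559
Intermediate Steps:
Mul(43, Add(Add(Add(-4, Mul(-1, 11)), 2), Mul(Add(-4, 6), 0))) = Mul(43, Add(Add(Add(-4, -11), 2), Mul(2, 0))) = Mul(43, Add(Add(-15, 2), 0)) = Mul(43, Add(-13, 0)) = Mul(43, -13) = -559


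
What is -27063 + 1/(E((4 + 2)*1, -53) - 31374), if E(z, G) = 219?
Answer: -843147766/31155 ≈ -27063.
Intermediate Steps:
-27063 + 1/(E((4 + 2)*1, -53) - 31374) = -27063 + 1/(219 - 31374) = -27063 + 1/(-31155) = -27063 - 1/31155 = -843147766/31155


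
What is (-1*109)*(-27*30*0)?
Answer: 0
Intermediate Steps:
(-1*109)*(-27*30*0) = -(-88290)*0 = -109*0 = 0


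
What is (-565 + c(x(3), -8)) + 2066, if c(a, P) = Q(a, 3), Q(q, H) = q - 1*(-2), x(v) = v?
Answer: 1506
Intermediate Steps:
Q(q, H) = 2 + q (Q(q, H) = q + 2 = 2 + q)
c(a, P) = 2 + a
(-565 + c(x(3), -8)) + 2066 = (-565 + (2 + 3)) + 2066 = (-565 + 5) + 2066 = -560 + 2066 = 1506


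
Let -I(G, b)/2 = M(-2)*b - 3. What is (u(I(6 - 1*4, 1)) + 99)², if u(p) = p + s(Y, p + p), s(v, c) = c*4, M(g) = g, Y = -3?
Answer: 35721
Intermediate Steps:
I(G, b) = 6 + 4*b (I(G, b) = -2*(-2*b - 3) = -2*(-3 - 2*b) = 6 + 4*b)
s(v, c) = 4*c
u(p) = 9*p (u(p) = p + 4*(p + p) = p + 4*(2*p) = p + 8*p = 9*p)
(u(I(6 - 1*4, 1)) + 99)² = (9*(6 + 4*1) + 99)² = (9*(6 + 4) + 99)² = (9*10 + 99)² = (90 + 99)² = 189² = 35721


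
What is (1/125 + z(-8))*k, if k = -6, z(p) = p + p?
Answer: 11994/125 ≈ 95.952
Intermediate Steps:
z(p) = 2*p
(1/125 + z(-8))*k = (1/125 + 2*(-8))*(-6) = (1/125 - 16)*(-6) = -1999/125*(-6) = 11994/125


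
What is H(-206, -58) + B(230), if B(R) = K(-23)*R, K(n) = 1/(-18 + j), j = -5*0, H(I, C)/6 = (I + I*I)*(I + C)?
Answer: -602030995/9 ≈ -6.6892e+7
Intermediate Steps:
H(I, C) = 6*(C + I)*(I + I²) (H(I, C) = 6*((I + I*I)*(I + C)) = 6*((I + I²)*(C + I)) = 6*((C + I)*(I + I²)) = 6*(C + I)*(I + I²))
j = 0
K(n) = -1/18 (K(n) = 1/(-18 + 0) = 1/(-18) = -1/18)
B(R) = -R/18
H(-206, -58) + B(230) = 6*(-206)*(-58 - 206 + (-206)² - 58*(-206)) - 1/18*230 = 6*(-206)*(-58 - 206 + 42436 + 11948) - 115/9 = 6*(-206)*54120 - 115/9 = -66892320 - 115/9 = -602030995/9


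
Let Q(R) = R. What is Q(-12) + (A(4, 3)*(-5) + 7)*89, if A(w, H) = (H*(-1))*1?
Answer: 1946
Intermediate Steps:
A(w, H) = -H (A(w, H) = -H*1 = -H)
Q(-12) + (A(4, 3)*(-5) + 7)*89 = -12 + (-1*3*(-5) + 7)*89 = -12 + (-3*(-5) + 7)*89 = -12 + (15 + 7)*89 = -12 + 22*89 = -12 + 1958 = 1946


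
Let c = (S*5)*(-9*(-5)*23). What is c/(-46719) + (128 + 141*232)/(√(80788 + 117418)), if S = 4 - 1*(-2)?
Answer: -3450/5191 + 16420*√198206/99103 ≈ 73.099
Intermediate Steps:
S = 6 (S = 4 + 2 = 6)
c = 31050 (c = (6*5)*(-9*(-5)*23) = 30*(45*23) = 30*1035 = 31050)
c/(-46719) + (128 + 141*232)/(√(80788 + 117418)) = 31050/(-46719) + (128 + 141*232)/(√(80788 + 117418)) = 31050*(-1/46719) + (128 + 32712)/(√198206) = -3450/5191 + 32840*(√198206/198206) = -3450/5191 + 16420*√198206/99103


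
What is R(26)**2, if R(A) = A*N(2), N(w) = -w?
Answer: 2704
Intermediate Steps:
R(A) = -2*A (R(A) = A*(-1*2) = A*(-2) = -2*A)
R(26)**2 = (-2*26)**2 = (-52)**2 = 2704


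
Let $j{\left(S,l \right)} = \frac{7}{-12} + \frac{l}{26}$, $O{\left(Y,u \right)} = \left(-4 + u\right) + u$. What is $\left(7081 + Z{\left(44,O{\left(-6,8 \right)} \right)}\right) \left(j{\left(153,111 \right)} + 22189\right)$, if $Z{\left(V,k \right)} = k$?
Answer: $\frac{24556384487}{156} \approx 1.5741 \cdot 10^{8}$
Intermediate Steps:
$O{\left(Y,u \right)} = -4 + 2 u$
$j{\left(S,l \right)} = - \frac{7}{12} + \frac{l}{26}$ ($j{\left(S,l \right)} = 7 \left(- \frac{1}{12}\right) + l \frac{1}{26} = - \frac{7}{12} + \frac{l}{26}$)
$\left(7081 + Z{\left(44,O{\left(-6,8 \right)} \right)}\right) \left(j{\left(153,111 \right)} + 22189\right) = \left(7081 + \left(-4 + 2 \cdot 8\right)\right) \left(\left(- \frac{7}{12} + \frac{1}{26} \cdot 111\right) + 22189\right) = \left(7081 + \left(-4 + 16\right)\right) \left(\left(- \frac{7}{12} + \frac{111}{26}\right) + 22189\right) = \left(7081 + 12\right) \left(\frac{575}{156} + 22189\right) = 7093 \cdot \frac{3462059}{156} = \frac{24556384487}{156}$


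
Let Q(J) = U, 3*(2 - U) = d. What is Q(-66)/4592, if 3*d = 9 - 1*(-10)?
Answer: -1/41328 ≈ -2.4197e-5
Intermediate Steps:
d = 19/3 (d = (9 - 1*(-10))/3 = (9 + 10)/3 = (1/3)*19 = 19/3 ≈ 6.3333)
U = -1/9 (U = 2 - 1/3*19/3 = 2 - 19/9 = -1/9 ≈ -0.11111)
Q(J) = -1/9
Q(-66)/4592 = -1/9/4592 = -1/9*1/4592 = -1/41328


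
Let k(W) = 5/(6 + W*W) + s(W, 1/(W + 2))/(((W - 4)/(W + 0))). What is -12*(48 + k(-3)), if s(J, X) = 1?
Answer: -4096/7 ≈ -585.14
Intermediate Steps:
k(W) = 5/(6 + W**2) + W/(-4 + W) (k(W) = 5/(6 + W*W) + 1/((W - 4)/(W + 0)) = 5/(6 + W**2) + 1/((-4 + W)/W) = 5/(6 + W**2) + 1*(W/(-4 + W)) = 5/(6 + W**2) + W/(-4 + W))
-12*(48 + k(-3)) = -12*(48 + (-20 + (-3)**3 + 11*(-3))/(-24 + (-3)**3 - 4*(-3)**2 + 6*(-3))) = -12*(48 + (-20 - 27 - 33)/(-24 - 27 - 4*9 - 18)) = -12*(48 - 80/(-24 - 27 - 36 - 18)) = -12*(48 - 80/(-105)) = -12*(48 - 1/105*(-80)) = -12*(48 + 16/21) = -12*1024/21 = -4096/7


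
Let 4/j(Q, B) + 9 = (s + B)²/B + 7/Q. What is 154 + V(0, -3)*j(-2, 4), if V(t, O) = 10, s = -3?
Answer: 7386/49 ≈ 150.73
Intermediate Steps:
j(Q, B) = 4/(-9 + 7/Q + (-3 + B)²/B) (j(Q, B) = 4/(-9 + ((-3 + B)²/B + 7/Q)) = 4/(-9 + (7/Q + (-3 + B)²/B)) = 4/(-9 + 7/Q + (-3 + B)²/B))
154 + V(0, -3)*j(-2, 4) = 154 + 10*(4*4*(-2)/(7*4 - 2*(-3 + 4)² - 9*4*(-2))) = 154 + 10*(4*4*(-2)/(28 - 2*1² + 72)) = 154 + 10*(4*4*(-2)/(28 - 2*1 + 72)) = 154 + 10*(4*4*(-2)/(28 - 2 + 72)) = 154 + 10*(4*4*(-2)/98) = 154 + 10*(4*4*(-2)*(1/98)) = 154 + 10*(-16/49) = 154 - 160/49 = 7386/49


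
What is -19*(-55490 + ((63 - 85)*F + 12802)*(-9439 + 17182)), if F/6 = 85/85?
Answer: -1862918080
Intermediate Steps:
F = 6 (F = 6*(85/85) = 6*(85*(1/85)) = 6*1 = 6)
-19*(-55490 + ((63 - 85)*F + 12802)*(-9439 + 17182)) = -19*(-55490 + ((63 - 85)*6 + 12802)*(-9439 + 17182)) = -19*(-55490 + (-22*6 + 12802)*7743) = -19*(-55490 + (-132 + 12802)*7743) = -19*(-55490 + 12670*7743) = -19*(-55490 + 98103810) = -19*98048320 = -1862918080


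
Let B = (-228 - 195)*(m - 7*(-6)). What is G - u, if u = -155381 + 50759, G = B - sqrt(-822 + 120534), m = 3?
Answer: 85587 - 4*sqrt(7482) ≈ 85241.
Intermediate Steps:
B = -19035 (B = (-228 - 195)*(3 - 7*(-6)) = -423*(3 + 42) = -423*45 = -19035)
G = -19035 - 4*sqrt(7482) (G = -19035 - sqrt(-822 + 120534) = -19035 - sqrt(119712) = -19035 - 4*sqrt(7482) ≈ -19381.)
u = -104622
G - u = (-19035 - 4*sqrt(7482)) - 1*(-104622) = (-19035 - 4*sqrt(7482)) + 104622 = 85587 - 4*sqrt(7482)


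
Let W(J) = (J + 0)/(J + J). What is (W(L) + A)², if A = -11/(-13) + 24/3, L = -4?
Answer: 59049/676 ≈ 87.351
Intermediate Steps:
A = 115/13 (A = -11*(-1/13) + 24*(⅓) = 11/13 + 8 = 115/13 ≈ 8.8462)
W(J) = ½ (W(J) = J/((2*J)) = J*(1/(2*J)) = ½)
(W(L) + A)² = (½ + 115/13)² = (243/26)² = 59049/676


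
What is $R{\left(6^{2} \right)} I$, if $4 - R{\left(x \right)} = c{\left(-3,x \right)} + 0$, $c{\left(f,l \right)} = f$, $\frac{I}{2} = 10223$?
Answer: $143122$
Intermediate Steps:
$I = 20446$ ($I = 2 \cdot 10223 = 20446$)
$R{\left(x \right)} = 7$ ($R{\left(x \right)} = 4 - \left(-3 + 0\right) = 4 - -3 = 4 + 3 = 7$)
$R{\left(6^{2} \right)} I = 7 \cdot 20446 = 143122$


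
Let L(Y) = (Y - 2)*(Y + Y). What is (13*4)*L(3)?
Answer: 312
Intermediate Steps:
L(Y) = 2*Y*(-2 + Y) (L(Y) = (-2 + Y)*(2*Y) = 2*Y*(-2 + Y))
(13*4)*L(3) = (13*4)*(2*3*(-2 + 3)) = 52*(2*3*1) = 52*6 = 312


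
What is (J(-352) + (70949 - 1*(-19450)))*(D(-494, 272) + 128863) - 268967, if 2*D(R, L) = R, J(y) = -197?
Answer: 11601151465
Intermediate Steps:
D(R, L) = R/2
(J(-352) + (70949 - 1*(-19450)))*(D(-494, 272) + 128863) - 268967 = (-197 + (70949 - 1*(-19450)))*((½)*(-494) + 128863) - 268967 = (-197 + (70949 + 19450))*(-247 + 128863) - 268967 = (-197 + 90399)*128616 - 268967 = 90202*128616 - 268967 = 11601420432 - 268967 = 11601151465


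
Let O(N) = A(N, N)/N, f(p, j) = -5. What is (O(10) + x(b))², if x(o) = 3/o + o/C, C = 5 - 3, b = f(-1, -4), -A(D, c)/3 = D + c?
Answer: 8281/100 ≈ 82.810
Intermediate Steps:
A(D, c) = -3*D - 3*c (A(D, c) = -3*(D + c) = -3*D - 3*c)
O(N) = -6 (O(N) = (-3*N - 3*N)/N = (-6*N)/N = -6)
b = -5
C = 2
x(o) = o/2 + 3/o (x(o) = 3/o + o/2 = o/2 + 3/o)
(O(10) + x(b))² = (-6 + ((½)*(-5) + 3/(-5)))² = (-6 + (-5/2 + 3*(-⅕)))² = (-6 + (-5/2 - ⅗))² = (-6 - 31/10)² = (-91/10)² = 8281/100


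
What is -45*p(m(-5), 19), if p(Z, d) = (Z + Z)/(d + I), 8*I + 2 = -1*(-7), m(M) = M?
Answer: 3600/157 ≈ 22.930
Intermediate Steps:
I = 5/8 (I = -1/4 + (-1*(-7))/8 = -1/4 + (1/8)*7 = -1/4 + 7/8 = 5/8 ≈ 0.62500)
p(Z, d) = 2*Z/(5/8 + d) (p(Z, d) = (Z + Z)/(d + 5/8) = (2*Z)/(5/8 + d) = 2*Z/(5/8 + d))
-45*p(m(-5), 19) = -720*(-5)/(5 + 8*19) = -720*(-5)/(5 + 152) = -720*(-5)/157 = -45*(-80/157) = 3600/157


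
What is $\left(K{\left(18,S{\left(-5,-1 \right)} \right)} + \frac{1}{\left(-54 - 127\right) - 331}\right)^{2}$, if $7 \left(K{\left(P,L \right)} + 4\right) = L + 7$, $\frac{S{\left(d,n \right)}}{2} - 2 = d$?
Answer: $\frac{191296561}{12845056} \approx 14.893$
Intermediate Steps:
$S{\left(d,n \right)} = 4 + 2 d$
$K{\left(P,L \right)} = -3 + \frac{L}{7}$ ($K{\left(P,L \right)} = -4 + \frac{L + 7}{7} = -4 + \frac{7 + L}{7} = -4 + \left(1 + \frac{L}{7}\right) = -3 + \frac{L}{7}$)
$\left(K{\left(18,S{\left(-5,-1 \right)} \right)} + \frac{1}{\left(-54 - 127\right) - 331}\right)^{2} = \left(\left(-3 + \frac{4 + 2 \left(-5\right)}{7}\right) + \frac{1}{\left(-54 - 127\right) - 331}\right)^{2} = \left(\left(-3 + \frac{4 - 10}{7}\right) + \frac{1}{-181 - 331}\right)^{2} = \left(\left(-3 + \frac{1}{7} \left(-6\right)\right) + \frac{1}{-512}\right)^{2} = \left(\left(-3 - \frac{6}{7}\right) - \frac{1}{512}\right)^{2} = \left(- \frac{27}{7} - \frac{1}{512}\right)^{2} = \left(- \frac{13831}{3584}\right)^{2} = \frac{191296561}{12845056}$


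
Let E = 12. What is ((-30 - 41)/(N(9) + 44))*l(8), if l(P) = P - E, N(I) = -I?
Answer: 284/35 ≈ 8.1143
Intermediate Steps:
l(P) = -12 + P (l(P) = P - 1*12 = P - 12 = -12 + P)
((-30 - 41)/(N(9) + 44))*l(8) = ((-30 - 41)/(-1*9 + 44))*(-12 + 8) = -71/(-9 + 44)*(-4) = -71/35*(-4) = 284/35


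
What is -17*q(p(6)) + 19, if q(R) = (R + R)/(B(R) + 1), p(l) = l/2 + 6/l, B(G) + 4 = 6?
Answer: -79/3 ≈ -26.333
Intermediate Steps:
B(G) = 2 (B(G) = -4 + 6 = 2)
p(l) = l/2 + 6/l (p(l) = l*(½) + 6/l = l/2 + 6/l)
q(R) = 2*R/3 (q(R) = (R + R)/(2 + 1) = (2*R)/3 = (2*R)*(⅓) = 2*R/3)
-17*q(p(6)) + 19 = -34*((½)*6 + 6/6)/3 + 19 = -34*(3 + 6*(⅙))/3 + 19 = -34*(3 + 1)/3 + 19 = -34*4/3 + 19 = -17*8/3 + 19 = -136/3 + 19 = -79/3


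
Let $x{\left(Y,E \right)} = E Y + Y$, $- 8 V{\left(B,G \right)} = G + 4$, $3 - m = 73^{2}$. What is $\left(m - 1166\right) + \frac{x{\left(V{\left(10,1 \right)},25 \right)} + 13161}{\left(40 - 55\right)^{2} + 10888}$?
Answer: $- \frac{288529805}{44452} \approx -6490.8$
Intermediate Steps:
$m = -5326$ ($m = 3 - 73^{2} = 3 - 5329 = -5326$)
$V{\left(B,G \right)} = - \frac{1}{2} - \frac{G}{8}$ ($V{\left(B,G \right)} = - \frac{G + 4}{8} = - \frac{4 + G}{8} = - \frac{1}{2} - \frac{G}{8}$)
$x{\left(Y,E \right)} = Y + E Y$
$\left(m - 1166\right) + \frac{x{\left(V{\left(10,1 \right)},25 \right)} + 13161}{\left(40 - 55\right)^{2} + 10888} = \left(-5326 - 1166\right) + \frac{\left(- \frac{1}{2} - \frac{1}{8}\right) \left(1 + 25\right) + 13161}{\left(40 - 55\right)^{2} + 10888} = -6492 + \frac{\left(- \frac{1}{2} - \frac{1}{8}\right) 26 + 13161}{\left(-15\right)^{2} + 10888} = -6492 + \frac{\left(- \frac{5}{8}\right) 26 + 13161}{225 + 10888} = -6492 + \frac{- \frac{65}{4} + 13161}{11113} = -6492 + \frac{52579}{4} \cdot \frac{1}{11113} = -6492 + \frac{52579}{44452} = - \frac{288529805}{44452}$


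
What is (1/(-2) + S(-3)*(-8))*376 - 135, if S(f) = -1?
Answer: 2685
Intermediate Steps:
(1/(-2) + S(-3)*(-8))*376 - 135 = (1/(-2) - 1*(-8))*376 - 135 = (-1/2 + 8)*376 - 135 = (15/2)*376 - 135 = 2820 - 135 = 2685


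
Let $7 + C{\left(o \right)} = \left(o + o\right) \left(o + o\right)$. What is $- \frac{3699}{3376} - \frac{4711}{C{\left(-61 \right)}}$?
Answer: $- \frac{70934359}{50224752} \approx -1.4123$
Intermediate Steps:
$C{\left(o \right)} = -7 + 4 o^{2}$ ($C{\left(o \right)} = -7 + \left(o + o\right) \left(o + o\right) = -7 + 2 o 2 o = -7 + 4 o^{2}$)
$- \frac{3699}{3376} - \frac{4711}{C{\left(-61 \right)}} = - \frac{3699}{3376} - \frac{4711}{-7 + 4 \left(-61\right)^{2}} = \left(-3699\right) \frac{1}{3376} - \frac{4711}{-7 + 4 \cdot 3721} = - \frac{3699}{3376} - \frac{4711}{-7 + 14884} = - \frac{3699}{3376} - \frac{4711}{14877} = - \frac{70934359}{50224752}$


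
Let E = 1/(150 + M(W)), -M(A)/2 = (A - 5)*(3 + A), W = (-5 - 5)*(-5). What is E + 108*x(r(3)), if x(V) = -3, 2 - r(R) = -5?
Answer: -1496881/4620 ≈ -324.00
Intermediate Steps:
W = 50 (W = -10*(-5) = 50)
r(R) = 7 (r(R) = 2 - 1*(-5) = 2 + 5 = 7)
M(A) = -2*(-5 + A)*(3 + A) (M(A) = -2*(A - 5)*(3 + A) = -2*(-5 + A)*(3 + A))
E = -1/4620 (E = 1/(150 + (30 - 2*50² + 4*50)) = 1/(150 + (30 - 2*2500 + 200)) = 1/(150 + (30 - 5000 + 200)) = 1/(150 - 4770) = 1/(-4620) = -1/4620 ≈ -0.00021645)
E + 108*x(r(3)) = -1/4620 + 108*(-3) = -1/4620 - 324 = -1496881/4620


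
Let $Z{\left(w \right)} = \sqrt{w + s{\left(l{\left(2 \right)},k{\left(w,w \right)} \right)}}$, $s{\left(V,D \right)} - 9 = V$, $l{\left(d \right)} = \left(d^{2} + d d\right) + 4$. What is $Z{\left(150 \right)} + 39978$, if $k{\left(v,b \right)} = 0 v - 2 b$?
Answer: $39978 + 3 \sqrt{19} \approx 39991.0$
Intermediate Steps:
$l{\left(d \right)} = 4 + 2 d^{2}$ ($l{\left(d \right)} = \left(d^{2} + d^{2}\right) + 4 = 2 d^{2} + 4 = 4 + 2 d^{2}$)
$k{\left(v,b \right)} = - 2 b$ ($k{\left(v,b \right)} = 0 - 2 b = - 2 b$)
$s{\left(V,D \right)} = 9 + V$
$Z{\left(w \right)} = \sqrt{21 + w}$ ($Z{\left(w \right)} = \sqrt{w + \left(9 + \left(4 + 2 \cdot 2^{2}\right)\right)} = \sqrt{w + \left(9 + \left(4 + 2 \cdot 4\right)\right)} = \sqrt{w + \left(9 + \left(4 + 8\right)\right)} = \sqrt{w + \left(9 + 12\right)} = \sqrt{w + 21} = \sqrt{21 + w}$)
$Z{\left(150 \right)} + 39978 = \sqrt{21 + 150} + 39978 = \sqrt{171} + 39978 = 3 \sqrt{19} + 39978 = 39978 + 3 \sqrt{19}$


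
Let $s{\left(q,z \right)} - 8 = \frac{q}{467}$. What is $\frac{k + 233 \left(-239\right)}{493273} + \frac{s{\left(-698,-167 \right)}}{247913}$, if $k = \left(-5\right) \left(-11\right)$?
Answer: $- \frac{6439316876098}{57108864579283} \approx -0.11276$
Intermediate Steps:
$k = 55$
$s{\left(q,z \right)} = 8 + \frac{q}{467}$
$\frac{k + 233 \left(-239\right)}{493273} + \frac{s{\left(-698,-167 \right)}}{247913} = \frac{55 + 233 \left(-239\right)}{493273} + \frac{8 + \frac{1}{467} \left(-698\right)}{247913} = \left(55 - 55687\right) \frac{1}{493273} + \left(8 - \frac{698}{467}\right) \frac{1}{247913} = \left(-55632\right) \frac{1}{493273} + \frac{3038}{467} \cdot \frac{1}{247913} = - \frac{55632}{493273} + \frac{3038}{115775371} = - \frac{6439316876098}{57108864579283}$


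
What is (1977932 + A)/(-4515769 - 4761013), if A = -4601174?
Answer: 1311621/4638391 ≈ 0.28277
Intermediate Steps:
(1977932 + A)/(-4515769 - 4761013) = (1977932 - 4601174)/(-4515769 - 4761013) = -2623242/(-9276782) = -2623242*(-1/9276782) = 1311621/4638391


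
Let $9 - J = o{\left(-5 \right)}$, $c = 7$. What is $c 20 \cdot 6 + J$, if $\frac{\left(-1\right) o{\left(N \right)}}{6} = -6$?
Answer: $813$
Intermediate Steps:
$o{\left(N \right)} = 36$ ($o{\left(N \right)} = \left(-6\right) \left(-6\right) = 36$)
$J = -27$ ($J = 9 - 36 = -27$)
$c 20 \cdot 6 + J = 7 \cdot 20 \cdot 6 - 27 = 7 \cdot 120 - 27 = 840 - 27 = 813$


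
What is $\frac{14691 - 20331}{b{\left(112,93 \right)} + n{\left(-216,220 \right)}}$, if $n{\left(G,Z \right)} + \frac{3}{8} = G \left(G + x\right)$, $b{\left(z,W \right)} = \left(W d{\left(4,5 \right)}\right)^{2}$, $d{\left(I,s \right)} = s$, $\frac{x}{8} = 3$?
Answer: $- \frac{15040}{687191} \approx -0.021886$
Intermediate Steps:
$x = 24$ ($x = 8 \cdot 3 = 24$)
$b{\left(z,W \right)} = 25 W^{2}$ ($b{\left(z,W \right)} = \left(W 5\right)^{2} = \left(5 W\right)^{2} = 25 W^{2}$)
$n{\left(G,Z \right)} = - \frac{3}{8} + G \left(24 + G\right)$ ($n{\left(G,Z \right)} = - \frac{3}{8} + G \left(G + 24\right) = - \frac{3}{8} + G \left(24 + G\right)$)
$\frac{14691 - 20331}{b{\left(112,93 \right)} + n{\left(-216,220 \right)}} = \frac{14691 - 20331}{25 \cdot 93^{2} + \left(- \frac{3}{8} + \left(-216\right)^{2} + 24 \left(-216\right)\right)} = - \frac{5640}{25 \cdot 8649 - - \frac{331773}{8}} = - \frac{5640}{216225 + \frac{331773}{8}} = - \frac{5640}{\frac{2061573}{8}} = \left(-5640\right) \frac{8}{2061573} = - \frac{15040}{687191}$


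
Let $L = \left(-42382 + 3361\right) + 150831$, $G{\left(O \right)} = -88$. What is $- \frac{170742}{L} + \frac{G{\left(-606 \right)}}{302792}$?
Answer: $- \frac{1077273978}{705316115} \approx -1.5274$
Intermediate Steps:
$L = 111810$ ($L = -39021 + 150831 = 111810$)
$- \frac{170742}{L} + \frac{G{\left(-606 \right)}}{302792} = - \frac{170742}{111810} - \frac{88}{302792} = \left(-170742\right) \frac{1}{111810} - \frac{11}{37849} = - \frac{28457}{18635} - \frac{11}{37849} = - \frac{1077273978}{705316115}$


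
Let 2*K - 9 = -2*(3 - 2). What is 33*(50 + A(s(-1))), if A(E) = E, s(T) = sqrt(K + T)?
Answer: 1650 + 33*sqrt(10)/2 ≈ 1702.2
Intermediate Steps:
K = 7/2 (K = 9/2 + (-2*(3 - 2))/2 = 9/2 + (-2*1)/2 = 9/2 + (1/2)*(-2) = 9/2 - 1 = 7/2 ≈ 3.5000)
s(T) = sqrt(7/2 + T)
33*(50 + A(s(-1))) = 33*(50 + sqrt(14 + 4*(-1))/2) = 33*(50 + sqrt(14 - 4)/2) = 33*(50 + sqrt(10)/2) = 1650 + 33*sqrt(10)/2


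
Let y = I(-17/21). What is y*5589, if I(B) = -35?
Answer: -195615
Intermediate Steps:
y = -35
y*5589 = -35*5589 = -195615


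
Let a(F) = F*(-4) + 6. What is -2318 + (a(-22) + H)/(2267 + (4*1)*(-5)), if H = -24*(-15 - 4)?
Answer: -5207996/2247 ≈ -2317.8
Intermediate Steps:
H = 456 (H = -24*(-19) = 456)
a(F) = 6 - 4*F (a(F) = -4*F + 6 = 6 - 4*F)
-2318 + (a(-22) + H)/(2267 + (4*1)*(-5)) = -2318 + ((6 - 4*(-22)) + 456)/(2267 + (4*1)*(-5)) = -2318 + ((6 + 88) + 456)/(2267 + 4*(-5)) = -2318 + (94 + 456)/(2267 - 20) = -2318 + 550/2247 = -5207996/2247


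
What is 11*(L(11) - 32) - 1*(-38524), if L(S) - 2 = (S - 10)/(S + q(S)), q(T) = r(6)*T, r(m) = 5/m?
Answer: 420140/11 ≈ 38195.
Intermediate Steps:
q(T) = 5*T/6 (q(T) = (5/6)*T = (5*(⅙))*T = 5*T/6)
L(S) = 2 + 6*(-10 + S)/(11*S) (L(S) = 2 + (S - 10)/(S + 5*S/6) = 2 + (-10 + S)/((11*S/6)) = 2 + (-10 + S)*(6/(11*S)) = 2 + 6*(-10 + S)/(11*S))
11*(L(11) - 32) - 1*(-38524) = 11*((4/11)*(-15 + 7*11)/11 - 32) - 1*(-38524) = 11*((4/11)*(1/11)*(-15 + 77) - 32) + 38524 = 11*((4/11)*(1/11)*62 - 32) + 38524 = 11*(248/121 - 32) + 38524 = 11*(-3624/121) + 38524 = -3624/11 + 38524 = 420140/11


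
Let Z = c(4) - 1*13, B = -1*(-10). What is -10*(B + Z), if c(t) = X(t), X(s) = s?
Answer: -10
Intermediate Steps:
B = 10
c(t) = t
Z = -9 (Z = 4 - 1*13 = 4 - 13 = -9)
-10*(B + Z) = -10*(10 - 9) = -10*1 = -10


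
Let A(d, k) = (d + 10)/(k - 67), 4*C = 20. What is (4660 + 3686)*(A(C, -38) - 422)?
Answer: -24662430/7 ≈ -3.5232e+6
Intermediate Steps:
C = 5 (C = (¼)*20 = 5)
A(d, k) = (10 + d)/(-67 + k)
(4660 + 3686)*(A(C, -38) - 422) = (4660 + 3686)*((10 + 5)/(-67 - 38) - 422) = 8346*(15/(-105) - 422) = 8346*(-1/105*15 - 422) = 8346*(-⅐ - 422) = 8346*(-2955/7) = -24662430/7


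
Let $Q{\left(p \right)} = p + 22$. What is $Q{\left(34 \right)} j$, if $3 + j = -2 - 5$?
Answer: $-560$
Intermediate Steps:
$Q{\left(p \right)} = 22 + p$
$j = -10$ ($j = -3 - 7 = -10$)
$Q{\left(34 \right)} j = \left(22 + 34\right) \left(-10\right) = 56 \left(-10\right) = -560$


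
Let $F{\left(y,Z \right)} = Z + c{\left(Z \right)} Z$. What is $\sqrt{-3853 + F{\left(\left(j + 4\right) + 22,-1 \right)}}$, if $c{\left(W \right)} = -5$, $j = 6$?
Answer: $i \sqrt{3849} \approx 62.04 i$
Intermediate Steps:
$F{\left(y,Z \right)} = - 4 Z$ ($F{\left(y,Z \right)} = Z - 5 Z = - 4 Z$)
$\sqrt{-3853 + F{\left(\left(j + 4\right) + 22,-1 \right)}} = \sqrt{-3853 - -4} = \sqrt{-3853 + 4} = \sqrt{-3849} = i \sqrt{3849}$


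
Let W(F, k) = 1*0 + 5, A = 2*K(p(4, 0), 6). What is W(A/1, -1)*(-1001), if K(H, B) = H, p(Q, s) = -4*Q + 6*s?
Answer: -5005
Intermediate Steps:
A = -32 (A = 2*(-4*4 + 6*0) = 2*(-16 + 0) = 2*(-16) = -32)
W(F, k) = 5 (W(F, k) = 0 + 5 = 5)
W(A/1, -1)*(-1001) = 5*(-1001) = -5005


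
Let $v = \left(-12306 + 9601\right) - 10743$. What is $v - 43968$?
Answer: $-57416$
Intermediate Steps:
$v = -13448$ ($v = -2705 - 10743 = -13448$)
$v - 43968 = -13448 - 43968 = -57416$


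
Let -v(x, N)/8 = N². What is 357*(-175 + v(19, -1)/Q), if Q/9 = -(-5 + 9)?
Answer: -187187/3 ≈ -62396.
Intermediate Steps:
v(x, N) = -8*N²
Q = -36 (Q = 9*(-(-5 + 9)) = 9*(-1*4) = 9*(-4) = -36)
357*(-175 + v(19, -1)/Q) = 357*(-175 - 8*(-1)²/(-36)) = 357*(-175 - 8*1*(-1/36)) = 357*(-175 - 8*(-1/36)) = 357*(-175 + 2/9) = 357*(-1573/9) = -187187/3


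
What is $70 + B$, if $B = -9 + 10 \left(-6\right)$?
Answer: $1$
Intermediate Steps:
$B = -69$ ($B = -9 - 60 = -69$)
$70 + B = 70 - 69 = 1$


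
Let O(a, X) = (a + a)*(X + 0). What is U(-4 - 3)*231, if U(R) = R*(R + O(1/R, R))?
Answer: 8085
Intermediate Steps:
O(a, X) = 2*X*a (O(a, X) = (2*a)*X = 2*X*a)
U(R) = R*(2 + R) (U(R) = R*(R + 2*R*(1/R)) = R*(R + 2*R/R) = R*(R + 2) = R*(2 + R))
U(-4 - 3)*231 = ((-4 - 3)*(2 + (-4 - 3)))*231 = -7*(2 - 7)*231 = -7*(-5)*231 = 35*231 = 8085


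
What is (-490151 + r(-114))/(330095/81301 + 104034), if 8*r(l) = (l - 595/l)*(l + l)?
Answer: -158390852103/33833593316 ≈ -4.6815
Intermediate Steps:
r(l) = l*(l - 595/l)/4 (r(l) = ((l - 595/l)*(l + l))/8 = ((l - 595/l)*(2*l))/8 = (2*l*(l - 595/l))/8 = l*(l - 595/l)/4)
(-490151 + r(-114))/(330095/81301 + 104034) = (-490151 + (-595/4 + (1/4)*(-114)**2))/(330095/81301 + 104034) = (-490151 + (-595/4 + (1/4)*12996))/(330095*(1/81301) + 104034) = (-490151 + (-595/4 + 3249))/(330095/81301 + 104034) = (-490151 + 12401/4)/(8458398329/81301) = -1948203/4*81301/8458398329 = -158390852103/33833593316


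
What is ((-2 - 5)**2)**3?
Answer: 117649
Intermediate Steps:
((-2 - 5)**2)**3 = ((-7)**2)**3 = 49**3 = 117649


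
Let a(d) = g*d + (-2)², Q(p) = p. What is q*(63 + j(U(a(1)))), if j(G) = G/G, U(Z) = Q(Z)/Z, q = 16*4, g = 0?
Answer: 4096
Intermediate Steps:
q = 64
a(d) = 4 (a(d) = 0*d + (-2)² = 0 + 4 = 4)
U(Z) = 1 (U(Z) = Z/Z = 1)
j(G) = 1
q*(63 + j(U(a(1)))) = 64*(63 + 1) = 64*64 = 4096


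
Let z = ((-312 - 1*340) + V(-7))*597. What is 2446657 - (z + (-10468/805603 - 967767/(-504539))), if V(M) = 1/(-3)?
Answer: 1152755133858929451/406458132017 ≈ 2.8361e+6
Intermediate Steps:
V(M) = -⅓
z = -389443 (z = ((-312 - 1*340) - ⅓)*597 = ((-312 - 340) - ⅓)*597 = (-652 - ⅓)*597 = -1957/3*597 = -389443)
2446657 - (z + (-10468/805603 - 967767/(-504539))) = 2446657 - (-389443 + (-10468/805603 - 967767/(-504539))) = 2446657 - (-389443 + (-10468*1/805603 - 967767*(-1/504539))) = 2446657 - (-389443 + (-10468/805603 + 967767/504539)) = 2446657 - (-389443 + 774354484249/406458132017) = 2446657 - 1*(-158291499952612282/406458132017) = 2446657 + 158291499952612282/406458132017 = 1152755133858929451/406458132017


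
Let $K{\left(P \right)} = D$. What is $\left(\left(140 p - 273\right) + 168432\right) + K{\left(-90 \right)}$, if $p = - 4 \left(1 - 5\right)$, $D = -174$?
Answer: $170225$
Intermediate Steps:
$K{\left(P \right)} = -174$
$p = 16$ ($p = \left(-4\right) \left(-4\right) = 16$)
$\left(\left(140 p - 273\right) + 168432\right) + K{\left(-90 \right)} = \left(\left(140 \cdot 16 - 273\right) + 168432\right) - 174 = \left(\left(2240 - 273\right) + 168432\right) - 174 = \left(1967 + 168432\right) - 174 = 170399 - 174 = 170225$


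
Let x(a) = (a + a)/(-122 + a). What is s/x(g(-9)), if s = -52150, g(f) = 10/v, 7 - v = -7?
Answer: 4427535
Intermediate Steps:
v = 14 (v = 7 - 1*(-7) = 7 + 7 = 14)
g(f) = 5/7 (g(f) = 10/14 = 10*(1/14) = 5/7)
x(a) = 2*a/(-122 + a) (x(a) = (2*a)/(-122 + a) = 2*a/(-122 + a))
s/x(g(-9)) = -52150/(2*(5/7)/(-122 + 5/7)) = -52150/(2*(5/7)/(-849/7)) = -52150/(2*(5/7)*(-7/849)) = -52150/(-10/849) = -52150*(-849/10) = 4427535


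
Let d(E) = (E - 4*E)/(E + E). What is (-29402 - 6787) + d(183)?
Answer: -72381/2 ≈ -36191.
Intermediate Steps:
d(E) = -3/2 (d(E) = (-3*E)/((2*E)) = (-3*E)*(1/(2*E)) = -3/2)
(-29402 - 6787) + d(183) = (-29402 - 6787) - 3/2 = -36189 - 3/2 = -72381/2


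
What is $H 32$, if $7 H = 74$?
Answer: $\frac{2368}{7} \approx 338.29$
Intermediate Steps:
$H = \frac{74}{7}$ ($H = \frac{1}{7} \cdot 74 = \frac{74}{7} \approx 10.571$)
$H 32 = \frac{74}{7} \cdot 32 = \frac{2368}{7}$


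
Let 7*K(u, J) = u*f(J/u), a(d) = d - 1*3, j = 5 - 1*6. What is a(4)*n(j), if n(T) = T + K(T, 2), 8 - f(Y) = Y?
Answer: -17/7 ≈ -2.4286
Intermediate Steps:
j = -1 (j = 5 - 6 = -1)
f(Y) = 8 - Y
a(d) = -3 + d (a(d) = d - 3 = -3 + d)
K(u, J) = u*(8 - J/u)/7 (K(u, J) = (u*(8 - J/u))/7 = u*(8 - J/u)/7)
n(T) = -2/7 + 15*T/7 (n(T) = T + (-1/7*2 + 8*T/7) = T + (-2/7 + 8*T/7) = -2/7 + 15*T/7)
a(4)*n(j) = (-3 + 4)*(-2/7 + (15/7)*(-1)) = 1*(-2/7 - 15/7) = 1*(-17/7) = -17/7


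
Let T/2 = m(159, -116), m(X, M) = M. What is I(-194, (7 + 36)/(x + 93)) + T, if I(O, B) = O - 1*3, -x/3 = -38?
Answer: -429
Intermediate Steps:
x = 114 (x = -3*(-38) = 114)
I(O, B) = -3 + O (I(O, B) = O - 3 = -3 + O)
T = -232 (T = 2*(-116) = -232)
I(-194, (7 + 36)/(x + 93)) + T = (-3 - 194) - 232 = -197 - 232 = -429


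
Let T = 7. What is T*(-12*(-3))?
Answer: 252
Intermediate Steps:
T*(-12*(-3)) = 7*(-12*(-3)) = 7*36 = 252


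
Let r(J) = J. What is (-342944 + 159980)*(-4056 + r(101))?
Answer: 723622620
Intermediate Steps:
(-342944 + 159980)*(-4056 + r(101)) = (-342944 + 159980)*(-4056 + 101) = -182964*(-3955) = 723622620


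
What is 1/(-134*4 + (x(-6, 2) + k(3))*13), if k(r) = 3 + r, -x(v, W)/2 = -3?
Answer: -1/380 ≈ -0.0026316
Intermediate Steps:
x(v, W) = 6 (x(v, W) = -2*(-3) = 6)
1/(-134*4 + (x(-6, 2) + k(3))*13) = 1/(-134*4 + (6 + (3 + 3))*13) = 1/(-536 + (6 + 6)*13) = 1/(-536 + 12*13) = 1/(-536 + 156) = 1/(-380) = -1/380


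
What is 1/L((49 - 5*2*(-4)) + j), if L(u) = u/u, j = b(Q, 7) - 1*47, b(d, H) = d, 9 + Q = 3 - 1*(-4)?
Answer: 1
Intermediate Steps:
Q = -2 (Q = -9 + (3 - 1*(-4)) = -9 + (3 + 4) = -9 + 7 = -2)
j = -49 (j = -2 - 1*47 = -2 - 47 = -49)
L(u) = 1
1/L((49 - 5*2*(-4)) + j) = 1/1 = 1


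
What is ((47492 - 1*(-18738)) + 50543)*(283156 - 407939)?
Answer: -14571285259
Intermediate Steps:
((47492 - 1*(-18738)) + 50543)*(283156 - 407939) = ((47492 + 18738) + 50543)*(-124783) = (66230 + 50543)*(-124783) = 116773*(-124783) = -14571285259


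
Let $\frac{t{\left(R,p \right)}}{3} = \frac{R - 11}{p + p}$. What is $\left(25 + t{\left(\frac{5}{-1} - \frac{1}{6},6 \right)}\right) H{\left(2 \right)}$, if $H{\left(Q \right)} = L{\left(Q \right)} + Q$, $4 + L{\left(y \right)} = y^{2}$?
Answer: $\frac{503}{12} \approx 41.917$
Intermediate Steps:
$L{\left(y \right)} = -4 + y^{2}$
$t{\left(R,p \right)} = \frac{3 \left(-11 + R\right)}{2 p}$ ($t{\left(R,p \right)} = 3 \frac{R - 11}{p + p} = 3 \frac{-11 + R}{2 p} = \frac{3 \left(-11 + R\right)}{2 p}$)
$H{\left(Q \right)} = -4 + Q + Q^{2}$ ($H{\left(Q \right)} = \left(-4 + Q^{2}\right) + Q = -4 + Q + Q^{2}$)
$\left(25 + t{\left(\frac{5}{-1} - \frac{1}{6},6 \right)}\right) H{\left(2 \right)} = \left(25 + \frac{3 \left(-11 + \left(\frac{5}{-1} - \frac{1}{6}\right)\right)}{2 \cdot 6}\right) \left(-4 + 2 + 2^{2}\right) = \left(25 + \frac{3}{2} \cdot \frac{1}{6} \left(-11 + \left(5 \left(-1\right) - \frac{1}{6}\right)\right)\right) \left(-4 + 2 + 4\right) = \left(25 + \frac{3}{2} \cdot \frac{1}{6} \left(-11 - \frac{31}{6}\right)\right) 2 = \left(25 + \frac{3}{2} \cdot \frac{1}{6} \left(- \frac{97}{6}\right)\right) 2 = \left(25 - \frac{97}{24}\right) 2 = \frac{503}{24} \cdot 2 = \frac{503}{12}$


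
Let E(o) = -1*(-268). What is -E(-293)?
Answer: -268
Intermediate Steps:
E(o) = 268
-E(-293) = -1*268 = -268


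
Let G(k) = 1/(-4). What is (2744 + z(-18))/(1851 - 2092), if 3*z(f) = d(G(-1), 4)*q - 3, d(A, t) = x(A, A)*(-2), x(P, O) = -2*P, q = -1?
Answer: -8230/723 ≈ -11.383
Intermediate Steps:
G(k) = -1/4
d(A, t) = 4*A (d(A, t) = -2*A*(-2) = 4*A)
z(f) = -2/3 (z(f) = ((4*(-1/4))*(-1) - 3)/3 = (-1*(-1) - 3)/3 = (1 - 3)/3 = (1/3)*(-2) = -2/3)
(2744 + z(-18))/(1851 - 2092) = (2744 - 2/3)/(1851 - 2092) = (8230/3)/(-241) = (8230/3)*(-1/241) = -8230/723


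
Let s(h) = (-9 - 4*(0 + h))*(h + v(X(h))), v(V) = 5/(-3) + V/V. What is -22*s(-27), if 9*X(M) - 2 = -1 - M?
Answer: 60258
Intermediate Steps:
X(M) = ⅑ - M/9 (X(M) = 2/9 + (-1 - M)/9 = 2/9 + (-⅑ - M/9) = ⅑ - M/9)
v(V) = -⅔ (v(V) = 5*(-⅓) + 1 = -5/3 + 1 = -⅔)
s(h) = (-9 - 4*h)*(-⅔ + h) (s(h) = (-9 - 4*(0 + h))*(h - ⅔) = (-9 - 4*h)*(-⅔ + h))
-22*s(-27) = -22*(6 - 4*(-27)² - 19/3*(-27)) = -22*(6 - 4*729 + 171) = -22*(6 - 2916 + 171) = -22*(-2739) = 60258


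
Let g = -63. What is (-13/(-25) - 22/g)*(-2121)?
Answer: -138269/75 ≈ -1843.6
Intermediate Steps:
(-13/(-25) - 22/g)*(-2121) = (-13/(-25) - 22/(-63))*(-2121) = (-13*(-1/25) - 22*(-1/63))*(-2121) = (13/25 + 22/63)*(-2121) = (1369/1575)*(-2121) = -138269/75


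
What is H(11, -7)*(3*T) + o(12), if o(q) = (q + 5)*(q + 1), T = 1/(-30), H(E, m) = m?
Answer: 2217/10 ≈ 221.70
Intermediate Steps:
T = -1/30 ≈ -0.033333
o(q) = (1 + q)*(5 + q) (o(q) = (5 + q)*(1 + q) = (1 + q)*(5 + q))
H(11, -7)*(3*T) + o(12) = -21*(-1)/30 + (5 + 12² + 6*12) = -7*(-⅒) + (5 + 144 + 72) = 7/10 + 221 = 2217/10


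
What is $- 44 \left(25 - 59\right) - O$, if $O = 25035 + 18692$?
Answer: $-42231$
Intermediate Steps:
$O = 43727$
$- 44 \left(25 - 59\right) - O = - 44 \left(25 - 59\right) - 43727 = \left(-44\right) \left(-34\right) - 43727 = 1496 - 43727 = -42231$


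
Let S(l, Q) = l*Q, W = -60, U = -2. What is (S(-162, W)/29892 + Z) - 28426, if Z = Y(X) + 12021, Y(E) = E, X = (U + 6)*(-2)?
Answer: -40883973/2491 ≈ -16413.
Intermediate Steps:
X = -8 (X = (-2 + 6)*(-2) = 4*(-2) = -8)
S(l, Q) = Q*l
Z = 12013 (Z = -8 + 12021 = 12013)
(S(-162, W)/29892 + Z) - 28426 = (-60*(-162)/29892 + 12013) - 28426 = (9720*(1/29892) + 12013) - 28426 = (810/2491 + 12013) - 28426 = 29925193/2491 - 28426 = -40883973/2491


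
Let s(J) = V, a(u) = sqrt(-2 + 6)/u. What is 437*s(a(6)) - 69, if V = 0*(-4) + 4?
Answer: 1679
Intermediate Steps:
a(u) = 2/u (a(u) = sqrt(4)/u = 2/u)
V = 4 (V = 0 + 4 = 4)
s(J) = 4
437*s(a(6)) - 69 = 437*4 - 69 = 1748 - 69 = 1679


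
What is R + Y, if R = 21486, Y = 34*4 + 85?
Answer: 21707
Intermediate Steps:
Y = 221 (Y = 136 + 85 = 221)
R + Y = 21486 + 221 = 21707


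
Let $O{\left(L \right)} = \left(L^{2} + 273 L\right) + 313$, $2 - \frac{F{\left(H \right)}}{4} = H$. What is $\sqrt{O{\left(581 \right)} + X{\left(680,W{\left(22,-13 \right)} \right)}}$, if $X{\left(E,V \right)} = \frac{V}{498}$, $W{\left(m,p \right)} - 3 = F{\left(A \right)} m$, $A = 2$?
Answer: $\frac{3 \sqrt{1520132882}}{166} \approx 704.62$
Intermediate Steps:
$F{\left(H \right)} = 8 - 4 H$
$W{\left(m,p \right)} = 3$ ($W{\left(m,p \right)} = 3 + \left(8 - 8\right) m = 3 + 0 m = 3 + 0 = 3$)
$X{\left(E,V \right)} = \frac{V}{498}$ ($X{\left(E,V \right)} = V \frac{1}{498} = \frac{V}{498}$)
$O{\left(L \right)} = 313 + L^{2} + 273 L$
$\sqrt{O{\left(581 \right)} + X{\left(680,W{\left(22,-13 \right)} \right)}} = \sqrt{\left(313 + 581^{2} + 273 \cdot 581\right) + \frac{1}{498} \cdot 3} = \sqrt{\left(313 + 337561 + 158613\right) + \frac{1}{166}} = \sqrt{496487 + \frac{1}{166}} = \sqrt{\frac{82416843}{166}} = \frac{3 \sqrt{1520132882}}{166}$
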